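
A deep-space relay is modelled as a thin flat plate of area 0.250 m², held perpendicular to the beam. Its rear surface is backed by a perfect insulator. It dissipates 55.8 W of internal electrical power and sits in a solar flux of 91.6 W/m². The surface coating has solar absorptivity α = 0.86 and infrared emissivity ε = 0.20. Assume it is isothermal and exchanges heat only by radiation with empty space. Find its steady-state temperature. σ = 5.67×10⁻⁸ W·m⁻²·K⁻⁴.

At steady state, absorbed solar power + internal power = radiated power.
Absorbed: α·S·A_cross = 0.86·91.6·0.2500 = 19.69 W (cross-section A).
Total input = 19.69 + 55.8 = 75.49 W.
Radiated: εσ·A_surf·T⁴ with A_surf = A = 0.2500 m².
T⁴ = 75.49/(0.20·5.67×10⁻⁸·0.2500) = 2.663×10¹⁰ K⁴.

T ≈ 404 K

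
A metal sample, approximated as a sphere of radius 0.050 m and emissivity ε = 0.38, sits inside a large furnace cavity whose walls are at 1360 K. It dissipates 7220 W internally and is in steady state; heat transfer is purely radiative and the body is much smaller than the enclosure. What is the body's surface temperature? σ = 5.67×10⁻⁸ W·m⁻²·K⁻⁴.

For a small grey body in a large enclosure, net radiated power = εσA(T⁴ − T_w⁴).
Steady state: P = εσA(T⁴ − T_w⁴) with A = 4πr² = 0.03142 m².
T⁴ = P/(εσA) + T_w⁴ = 7220/(0.38·5.67×10⁻⁸·0.03142) + (1360)⁴
    = 1.067×10¹³ + 3.421×10¹² = 1.409×10¹³ K⁴.

T ≈ 1940 K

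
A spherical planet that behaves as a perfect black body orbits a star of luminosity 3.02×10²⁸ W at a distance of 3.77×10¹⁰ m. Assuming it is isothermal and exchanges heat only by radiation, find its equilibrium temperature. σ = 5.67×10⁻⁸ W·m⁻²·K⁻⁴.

T ≈ 1650 K

First find the stellar flux at distance d: S = L/(4πd²) = 3.02×10²⁸/(4π·(3.77×10¹⁰)²) = 1.691×10⁶ W/m².
For an isothermal sphere, absorbed (1−a)S·πr² = emitted σ·4πr²·T⁴, so T⁴ = (1−a)S/(4σ).
T⁴ = 1.00·1.691×10⁶/(4·5.67×10⁻⁸) = 7.455×10¹² K⁴.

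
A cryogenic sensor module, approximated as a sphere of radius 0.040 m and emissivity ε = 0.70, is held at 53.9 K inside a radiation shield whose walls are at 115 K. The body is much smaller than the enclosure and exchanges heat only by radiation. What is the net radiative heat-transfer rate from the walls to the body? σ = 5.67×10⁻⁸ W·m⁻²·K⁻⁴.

P_net ≈ 0.133 W

For a small grey body in a large enclosure: P_net = εσA(T_body⁴ − T_wall⁴).
A = 4πr² = 0.02011 m²; T_body⁴ − T_wall⁴ = 8.440×10⁶ − 1.749×10⁸ = -1.665×10⁸ K⁴.
|P_net| = 0.70·5.67×10⁻⁸·0.02011·1.665×10⁸.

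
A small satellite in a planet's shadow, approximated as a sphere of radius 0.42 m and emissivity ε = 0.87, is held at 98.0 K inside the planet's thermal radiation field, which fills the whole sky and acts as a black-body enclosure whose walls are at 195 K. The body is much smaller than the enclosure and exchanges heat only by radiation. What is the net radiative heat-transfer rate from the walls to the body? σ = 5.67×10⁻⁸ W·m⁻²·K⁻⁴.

For a small grey body in a large enclosure: P_net = εσA(T_body⁴ − T_wall⁴).
A = 4πr² = 2.217 m²; T_body⁴ − T_wall⁴ = 9.224×10⁷ − 1.446×10⁹ = -1.354×10⁹ K⁴.
|P_net| = 0.87·5.67×10⁻⁸·2.217·1.354×10⁹.

P_net ≈ 148 W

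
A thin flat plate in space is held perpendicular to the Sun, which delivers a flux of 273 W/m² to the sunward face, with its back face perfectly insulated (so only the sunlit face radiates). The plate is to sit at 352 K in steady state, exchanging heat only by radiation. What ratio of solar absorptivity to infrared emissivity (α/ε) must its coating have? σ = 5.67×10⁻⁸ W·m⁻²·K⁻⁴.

α/ε ≈ 3.19

Balance: αS·A = εσ·1A·T⁴ ⇒ α/ε = σT⁴/S.
α/ε = 5.67×10⁻⁸·(352)⁴/273 = 5.67×10⁻⁸·1.535×10¹⁰/273.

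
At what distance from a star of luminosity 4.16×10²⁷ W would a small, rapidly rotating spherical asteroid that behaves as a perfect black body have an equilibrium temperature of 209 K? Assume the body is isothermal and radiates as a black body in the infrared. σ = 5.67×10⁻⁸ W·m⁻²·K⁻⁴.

For an isothermal black-emitting sphere, (1−a)S·πr² = σ·4πr²·T⁴ ⇒ S = 4σT⁴/(1−a).
S = 4·5.67×10⁻⁸·(209)⁴/1.00 = 432.7 W/m².
Flux falls as S = L/(4πd²), so d = √(L/(4πS)) = √(4.16×10²⁷/(4π·432.7)).

d ≈ 8.75×10¹¹ m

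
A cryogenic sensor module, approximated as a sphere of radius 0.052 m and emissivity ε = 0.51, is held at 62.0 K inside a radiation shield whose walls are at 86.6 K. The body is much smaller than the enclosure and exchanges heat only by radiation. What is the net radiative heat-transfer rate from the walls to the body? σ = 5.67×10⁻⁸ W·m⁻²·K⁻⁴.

P_net ≈ 0.0407 W

For a small grey body in a large enclosure: P_net = εσA(T_body⁴ − T_wall⁴).
A = 4πr² = 0.03398 m²; T_body⁴ − T_wall⁴ = 1.478×10⁷ − 5.624×10⁷ = -4.147×10⁷ K⁴.
|P_net| = 0.51·5.67×10⁻⁸·0.03398·4.147×10⁷.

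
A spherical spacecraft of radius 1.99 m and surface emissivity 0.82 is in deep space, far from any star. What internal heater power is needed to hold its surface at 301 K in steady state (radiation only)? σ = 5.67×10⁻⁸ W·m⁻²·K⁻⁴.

P ≈ 19000 W

P = εσ·4πr²·T⁴.
4πr² = 49.76 m²; T⁴ = 8.209×10⁹ K⁴.
P = 0.82·5.67×10⁻⁸·49.76·8.209×10⁹.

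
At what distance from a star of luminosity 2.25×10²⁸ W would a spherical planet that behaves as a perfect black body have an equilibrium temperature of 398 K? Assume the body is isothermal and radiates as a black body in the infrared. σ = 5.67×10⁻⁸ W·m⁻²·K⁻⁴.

For an isothermal black-emitting sphere, (1−a)S·πr² = σ·4πr²·T⁴ ⇒ S = 4σT⁴/(1−a).
S = 4·5.67×10⁻⁸·(398)⁴/1.00 = 5691 W/m².
Flux falls as S = L/(4πd²), so d = √(L/(4πS)) = √(2.25×10²⁸/(4π·5691)).

d ≈ 5.61×10¹¹ m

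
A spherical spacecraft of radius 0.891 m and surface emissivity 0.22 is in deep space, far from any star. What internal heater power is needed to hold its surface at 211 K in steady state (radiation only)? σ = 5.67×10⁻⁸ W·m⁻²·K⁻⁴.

P = εσ·4πr²·T⁴.
4πr² = 9.976 m²; T⁴ = 1.982×10⁹ K⁴.
P = 0.22·5.67×10⁻⁸·9.976·1.982×10⁹.

P ≈ 247 W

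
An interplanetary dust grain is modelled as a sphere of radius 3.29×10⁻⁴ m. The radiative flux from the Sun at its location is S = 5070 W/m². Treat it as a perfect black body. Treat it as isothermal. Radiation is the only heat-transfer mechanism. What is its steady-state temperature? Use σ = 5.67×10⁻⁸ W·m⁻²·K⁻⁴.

T ≈ 387 K

At equilibrium, absorbed power = emitted power.
Absorbing cross-section = πr² = 3.400×10⁻⁷ m²; emitting surface = 4πr² = 1.360×10⁻⁶ m² (ratio 4).
S·A_cross = εσ·A_surf·T⁴  ⇒  T⁴ = S/(4σ).
T⁴ = 1.00·5070/(4·5.67×10⁻⁸) = 2.235×10¹⁰ K⁴.
T = (2.235×10¹⁰)^(1/4).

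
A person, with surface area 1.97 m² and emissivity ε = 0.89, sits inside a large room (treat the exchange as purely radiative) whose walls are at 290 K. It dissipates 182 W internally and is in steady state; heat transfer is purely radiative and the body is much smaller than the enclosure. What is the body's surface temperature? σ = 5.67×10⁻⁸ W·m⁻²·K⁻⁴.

T ≈ 307 K

For a small grey body in a large enclosure, net radiated power = εσA(T⁴ − T_w⁴).
Steady state: P = εσA(T⁴ − T_w⁴) with A = 1.97 m².
T⁴ = P/(εσA) + T_w⁴ = 182/(0.89·5.67×10⁻⁸·1.970) + (290)⁴
    = 1.831×10⁹ + 7.073×10⁹ = 8.904×10⁹ K⁴.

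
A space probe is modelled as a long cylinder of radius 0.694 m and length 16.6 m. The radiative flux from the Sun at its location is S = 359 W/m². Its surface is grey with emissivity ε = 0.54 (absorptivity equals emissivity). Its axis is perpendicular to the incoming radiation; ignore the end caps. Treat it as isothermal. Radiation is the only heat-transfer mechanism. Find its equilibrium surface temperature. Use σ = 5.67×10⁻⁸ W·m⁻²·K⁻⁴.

At equilibrium, absorbed power = emitted power.
Absorbing cross-section = 2rL = 23.04 m²; emitting surface = 2πrL = 72.38 m² (ratio π).
εS·A_cross = εσ·A_surf·T⁴  ⇒  T⁴ = S/(πσ)   (ε cancels).
T⁴ = 359/(π·5.67×10⁻⁸) = 2.015×10⁹ K⁴.
T = (2.015×10⁹)^(1/4).

T ≈ 212 K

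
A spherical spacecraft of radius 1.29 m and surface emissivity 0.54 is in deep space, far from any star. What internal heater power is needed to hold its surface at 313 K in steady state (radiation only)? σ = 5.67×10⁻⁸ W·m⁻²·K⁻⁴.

P ≈ 6150 W

P = εσ·4πr²·T⁴.
4πr² = 20.91 m²; T⁴ = 9.598×10⁹ K⁴.
P = 0.54·5.67×10⁻⁸·20.91·9.598×10⁹.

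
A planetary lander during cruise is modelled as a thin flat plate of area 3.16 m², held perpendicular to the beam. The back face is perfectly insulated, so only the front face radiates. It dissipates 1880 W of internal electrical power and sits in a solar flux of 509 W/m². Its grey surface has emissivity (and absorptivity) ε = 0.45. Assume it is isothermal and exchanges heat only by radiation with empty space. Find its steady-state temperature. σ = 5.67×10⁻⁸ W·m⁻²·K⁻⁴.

T ≈ 424 K

At steady state, absorbed solar power + internal power = radiated power.
Absorbed: α·S·A_cross = 0.45·509·3.160 = 723.8 W (cross-section A).
Total input = 723.8 + 1880 = 2604 W.
Radiated: εσ·A_surf·T⁴ with A_surf = A = 3.160 m².
T⁴ = 2604/(0.45·5.67×10⁻⁸·3.160) = 3.229×10¹⁰ K⁴.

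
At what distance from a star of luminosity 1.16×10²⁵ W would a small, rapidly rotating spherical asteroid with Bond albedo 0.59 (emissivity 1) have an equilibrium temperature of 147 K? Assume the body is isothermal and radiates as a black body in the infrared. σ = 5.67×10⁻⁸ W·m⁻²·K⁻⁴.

d ≈ 5.98×10¹⁰ m

For an isothermal black-emitting sphere, (1−a)S·πr² = σ·4πr²·T⁴ ⇒ S = 4σT⁴/(1−a).
S = 4·5.67×10⁻⁸·(147)⁴/0.410 = 258.3 W/m².
Flux falls as S = L/(4πd²), so d = √(L/(4πS)) = √(1.16×10²⁵/(4π·258.3)).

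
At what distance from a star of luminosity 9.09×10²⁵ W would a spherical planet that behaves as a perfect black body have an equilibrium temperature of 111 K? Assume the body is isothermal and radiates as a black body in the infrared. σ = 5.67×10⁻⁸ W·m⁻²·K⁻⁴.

d ≈ 4.58×10¹¹ m

For an isothermal black-emitting sphere, (1−a)S·πr² = σ·4πr²·T⁴ ⇒ S = 4σT⁴/(1−a).
S = 4·5.67×10⁻⁸·(111)⁴/1.00 = 34.43 W/m².
Flux falls as S = L/(4πd²), so d = √(L/(4πS)) = √(9.09×10²⁵/(4π·34.43)).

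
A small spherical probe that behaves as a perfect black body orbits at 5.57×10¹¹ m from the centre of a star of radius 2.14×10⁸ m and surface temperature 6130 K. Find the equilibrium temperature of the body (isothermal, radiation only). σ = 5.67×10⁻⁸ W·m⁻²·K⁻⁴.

T ≈ 85.0 K

The star's surface emits σT_*⁴; at distance d the flux is S = σT_*⁴(R_*/d)².
S = 5.67×10⁻⁸·(6130)⁴·(2.14×10⁸/5.57×10¹¹)² = 11.82 W/m².
For an isothermal sphere T⁴ = (1−a)S/(4σ) = 5.211×10⁷ K⁴.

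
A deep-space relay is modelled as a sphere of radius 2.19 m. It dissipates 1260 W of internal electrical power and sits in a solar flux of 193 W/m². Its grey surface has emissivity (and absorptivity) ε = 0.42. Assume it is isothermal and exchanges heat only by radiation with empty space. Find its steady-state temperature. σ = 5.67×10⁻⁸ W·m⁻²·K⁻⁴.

T ≈ 204 K

At steady state, absorbed solar power + internal power = radiated power.
Absorbed: α·S·A_cross = 0.42·193·15.07 = 1221 W (cross-section πr²).
Total input = 1221 + 1260 = 2481 W.
Radiated: εσ·A_surf·T⁴ with A_surf = 4πr² = 60.27 m².
T⁴ = 2481/(0.42·5.67×10⁻⁸·60.27) = 1.729×10⁹ K⁴.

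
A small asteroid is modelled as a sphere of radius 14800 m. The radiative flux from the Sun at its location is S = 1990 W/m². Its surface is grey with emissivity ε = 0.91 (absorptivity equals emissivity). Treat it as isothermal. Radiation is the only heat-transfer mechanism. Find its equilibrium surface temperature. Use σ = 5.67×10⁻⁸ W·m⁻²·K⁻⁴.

T ≈ 306 K

At equilibrium, absorbed power = emitted power.
Absorbing cross-section = πr² = 6.881×10⁸ m²; emitting surface = 4πr² = 2.753×10⁹ m² (ratio 4).
εS·A_cross = εσ·A_surf·T⁴  ⇒  T⁴ = S/(4σ)   (ε cancels).
T⁴ = 1990/(4·5.67×10⁻⁸) = 8.774×10⁹ K⁴.
T = (8.774×10⁹)^(1/4).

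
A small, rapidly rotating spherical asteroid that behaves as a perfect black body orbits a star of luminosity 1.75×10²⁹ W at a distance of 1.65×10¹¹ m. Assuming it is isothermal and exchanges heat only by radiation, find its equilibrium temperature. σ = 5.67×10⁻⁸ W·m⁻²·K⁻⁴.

First find the stellar flux at distance d: S = L/(4πd²) = 1.75×10²⁹/(4π·(1.65×10¹¹)²) = 5.115×10⁵ W/m².
For an isothermal sphere, absorbed (1−a)S·πr² = emitted σ·4πr²·T⁴, so T⁴ = (1−a)S/(4σ).
T⁴ = 1.00·5.115×10⁵/(4·5.67×10⁻⁸) = 2.255×10¹² K⁴.

T ≈ 1230 K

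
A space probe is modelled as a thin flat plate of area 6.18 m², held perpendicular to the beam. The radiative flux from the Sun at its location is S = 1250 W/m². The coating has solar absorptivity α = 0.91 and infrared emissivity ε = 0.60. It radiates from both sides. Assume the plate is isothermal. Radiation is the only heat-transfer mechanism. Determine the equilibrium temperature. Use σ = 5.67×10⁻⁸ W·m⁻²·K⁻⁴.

At equilibrium, absorbed power = emitted power.
Absorbing cross-section = A = 6.180 m²; emitting surface = 2A = 12.36 m² (ratio 2).
αS·A_cross = εσ·A_surf·T⁴  ⇒  T⁴ = αS/(ε·2σ).
T⁴ = 0.910·1250/(0.60·2·5.67×10⁻⁸) = 1.672×10¹⁰ K⁴.
T = (1.672×10¹⁰)^(1/4).

T ≈ 360 K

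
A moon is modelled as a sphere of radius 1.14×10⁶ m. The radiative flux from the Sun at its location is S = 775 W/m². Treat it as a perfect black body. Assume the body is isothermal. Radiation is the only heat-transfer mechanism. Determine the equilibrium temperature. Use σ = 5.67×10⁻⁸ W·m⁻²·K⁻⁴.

At equilibrium, absorbed power = emitted power.
Absorbing cross-section = πr² = 4.083×10¹² m²; emitting surface = 4πr² = 1.633×10¹³ m² (ratio 4).
S·A_cross = εσ·A_surf·T⁴  ⇒  T⁴ = S/(4σ).
T⁴ = 1.00·775/(4·5.67×10⁻⁸) = 3.417×10⁹ K⁴.
T = (3.417×10⁹)^(1/4).

T ≈ 242 K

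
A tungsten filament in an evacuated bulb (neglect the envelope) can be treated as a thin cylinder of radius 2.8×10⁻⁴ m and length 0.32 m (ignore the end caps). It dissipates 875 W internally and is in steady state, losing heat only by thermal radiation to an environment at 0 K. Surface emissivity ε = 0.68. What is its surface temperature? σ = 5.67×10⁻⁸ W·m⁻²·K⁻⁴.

T ≈ 2520 K

Steady state: internal power = radiated power, P = εσA T⁴.
Radiating area A = 2πrL = 5.630×10⁻⁴ m².
T⁴ = P/(εσA) = 875/(0.68·5.67×10⁻⁸·5.630×10⁻⁴) = 4.031×10¹³ K⁴.
T = (4.031×10¹³)^(1/4).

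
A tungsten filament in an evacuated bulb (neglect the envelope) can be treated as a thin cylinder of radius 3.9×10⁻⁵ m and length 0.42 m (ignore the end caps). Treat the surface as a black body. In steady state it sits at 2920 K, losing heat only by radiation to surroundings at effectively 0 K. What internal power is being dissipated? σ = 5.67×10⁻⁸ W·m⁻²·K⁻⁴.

P ≈ 424 W

Steady state: P = εσA T⁴.
A = 2πrL = 1.029×10⁻⁴ m²; T⁴ = (2920)⁴ = 7.270×10¹³ K⁴.
P = 1.0 × 5.67×10⁻⁸ × 1.029×10⁻⁴ × 7.270×10¹³.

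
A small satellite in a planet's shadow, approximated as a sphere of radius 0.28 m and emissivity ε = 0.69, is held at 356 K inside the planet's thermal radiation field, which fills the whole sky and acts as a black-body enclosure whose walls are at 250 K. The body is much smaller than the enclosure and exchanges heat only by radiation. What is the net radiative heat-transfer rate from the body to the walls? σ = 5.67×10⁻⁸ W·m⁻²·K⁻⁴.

For a small grey body in a large enclosure: P_net = εσA(T_body⁴ − T_wall⁴).
A = 4πr² = 0.9852 m²; T_body⁴ − T_wall⁴ = 1.606×10¹⁰ − 3.906×10⁹ = 1.216×10¹⁰ K⁴.
|P_net| = 0.69·5.67×10⁻⁸·0.9852·1.216×10¹⁰.

P_net ≈ 469 W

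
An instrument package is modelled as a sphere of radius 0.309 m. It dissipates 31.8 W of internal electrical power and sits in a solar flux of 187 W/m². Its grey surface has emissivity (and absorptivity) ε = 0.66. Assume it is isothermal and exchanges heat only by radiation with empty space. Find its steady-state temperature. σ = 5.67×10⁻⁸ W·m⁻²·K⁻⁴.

T ≈ 198 K

At steady state, absorbed solar power + internal power = radiated power.
Absorbed: α·S·A_cross = 0.66·187·0.3000 = 37.02 W (cross-section πr²).
Total input = 37.02 + 31.8 = 68.82 W.
Radiated: εσ·A_surf·T⁴ with A_surf = 4πr² = 1.200 m².
T⁴ = 68.82/(0.66·5.67×10⁻⁸·1.200) = 1.533×10⁹ K⁴.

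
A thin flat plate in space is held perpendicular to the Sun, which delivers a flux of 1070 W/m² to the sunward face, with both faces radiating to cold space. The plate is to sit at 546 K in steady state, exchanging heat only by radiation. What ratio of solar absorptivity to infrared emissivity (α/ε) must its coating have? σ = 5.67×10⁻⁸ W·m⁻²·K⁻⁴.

Balance: αS·A = εσ·2A·T⁴ ⇒ α/ε = 2σT⁴/S.
α/ε = 2·5.67×10⁻⁸·(546)⁴/1070 = 2·5.67×10⁻⁸·8.887×10¹⁰/1070.

α/ε ≈ 9.42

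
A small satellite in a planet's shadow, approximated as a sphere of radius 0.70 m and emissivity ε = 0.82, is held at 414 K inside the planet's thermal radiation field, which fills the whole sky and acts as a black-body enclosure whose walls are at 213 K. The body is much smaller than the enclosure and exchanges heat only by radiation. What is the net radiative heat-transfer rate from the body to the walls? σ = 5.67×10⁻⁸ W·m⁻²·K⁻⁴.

For a small grey body in a large enclosure: P_net = εσA(T_body⁴ − T_wall⁴).
A = 4πr² = 6.158 m²; T_body⁴ − T_wall⁴ = 2.938×10¹⁰ − 2.058×10⁹ = 2.732×10¹⁰ K⁴.
|P_net| = 0.82·5.67×10⁻⁸·6.158·2.732×10¹⁰.

P_net ≈ 7820 W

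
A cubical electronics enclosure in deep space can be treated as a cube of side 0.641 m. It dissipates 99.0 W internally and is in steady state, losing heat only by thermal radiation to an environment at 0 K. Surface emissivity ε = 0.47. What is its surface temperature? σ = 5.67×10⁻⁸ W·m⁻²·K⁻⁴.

T ≈ 197 K

Steady state: internal power = radiated power, P = εσA T⁴.
Radiating area A = 6L² = 2.465 m².
T⁴ = P/(εσA) = 99.0/(0.47·5.67×10⁻⁸·2.465) = 1.507×10⁹ K⁴.
T = (1.507×10⁹)^(1/4).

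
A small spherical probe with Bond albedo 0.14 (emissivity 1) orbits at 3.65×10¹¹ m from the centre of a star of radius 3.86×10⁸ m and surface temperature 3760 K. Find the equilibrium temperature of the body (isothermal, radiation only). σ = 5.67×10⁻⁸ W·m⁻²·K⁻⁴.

The star's surface emits σT_*⁴; at distance d the flux is S = σT_*⁴(R_*/d)².
S = 5.67×10⁻⁸·(3760)⁴·(3.86×10⁸/3.65×10¹¹)² = 12.67 W/m².
For an isothermal sphere T⁴ = (1−a)S/(4σ) = 4.806×10⁷ K⁴.

T ≈ 83.3 K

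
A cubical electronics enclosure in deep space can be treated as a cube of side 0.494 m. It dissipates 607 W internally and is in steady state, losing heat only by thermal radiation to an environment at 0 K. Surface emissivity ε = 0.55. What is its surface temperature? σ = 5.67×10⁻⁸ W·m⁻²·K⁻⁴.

T ≈ 340 K

Steady state: internal power = radiated power, P = εσA T⁴.
Radiating area A = 6L² = 1.464 m².
T⁴ = P/(εσA) = 607/(0.55·5.67×10⁻⁸·1.464) = 1.329×10¹⁰ K⁴.
T = (1.329×10¹⁰)^(1/4).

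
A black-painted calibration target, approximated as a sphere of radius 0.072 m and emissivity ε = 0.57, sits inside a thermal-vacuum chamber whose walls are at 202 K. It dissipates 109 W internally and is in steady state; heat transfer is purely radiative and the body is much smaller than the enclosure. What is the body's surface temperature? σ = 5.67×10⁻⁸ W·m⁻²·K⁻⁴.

For a small grey body in a large enclosure, net radiated power = εσA(T⁴ − T_w⁴).
Steady state: P = εσA(T⁴ − T_w⁴) with A = 4πr² = 0.06514 m².
T⁴ = P/(εσA) + T_w⁴ = 109/(0.57·5.67×10⁻⁸·0.06514) + (202)⁴
    = 5.177×10¹⁰ + 1.665×10⁹ = 5.344×10¹⁰ K⁴.

T ≈ 481 K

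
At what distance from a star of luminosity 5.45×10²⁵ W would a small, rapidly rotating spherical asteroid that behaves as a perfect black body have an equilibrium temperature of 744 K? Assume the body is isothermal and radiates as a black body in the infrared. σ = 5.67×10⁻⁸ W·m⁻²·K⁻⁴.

d ≈ 7.90×10⁹ m

For an isothermal black-emitting sphere, (1−a)S·πr² = σ·4πr²·T⁴ ⇒ S = 4σT⁴/(1−a).
S = 4·5.67×10⁻⁸·(744)⁴/1.00 = 69490 W/m².
Flux falls as S = L/(4πd²), so d = √(L/(4πS)) = √(5.45×10²⁵/(4π·69490)).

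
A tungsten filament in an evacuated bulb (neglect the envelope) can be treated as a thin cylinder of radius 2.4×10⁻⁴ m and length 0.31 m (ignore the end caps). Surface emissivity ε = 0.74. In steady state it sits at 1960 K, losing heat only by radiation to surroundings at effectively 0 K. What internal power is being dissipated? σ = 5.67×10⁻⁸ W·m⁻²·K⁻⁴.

P ≈ 289 W

Steady state: P = εσA T⁴.
A = 2πrL = 4.675×10⁻⁴ m²; T⁴ = (1960)⁴ = 1.476×10¹³ K⁴.
P = 0.74 × 5.67×10⁻⁸ × 4.675×10⁻⁴ × 1.476×10¹³.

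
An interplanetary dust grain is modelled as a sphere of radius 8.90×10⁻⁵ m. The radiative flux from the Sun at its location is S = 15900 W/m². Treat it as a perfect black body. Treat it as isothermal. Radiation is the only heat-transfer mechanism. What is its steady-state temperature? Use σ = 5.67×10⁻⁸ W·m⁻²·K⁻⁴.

T ≈ 515 K

At equilibrium, absorbed power = emitted power.
Absorbing cross-section = πr² = 2.488×10⁻⁸ m²; emitting surface = 4πr² = 9.954×10⁻⁸ m² (ratio 4).
S·A_cross = εσ·A_surf·T⁴  ⇒  T⁴ = S/(4σ).
T⁴ = 1.00·15900/(4·5.67×10⁻⁸) = 7.011×10¹⁰ K⁴.
T = (7.011×10¹⁰)^(1/4).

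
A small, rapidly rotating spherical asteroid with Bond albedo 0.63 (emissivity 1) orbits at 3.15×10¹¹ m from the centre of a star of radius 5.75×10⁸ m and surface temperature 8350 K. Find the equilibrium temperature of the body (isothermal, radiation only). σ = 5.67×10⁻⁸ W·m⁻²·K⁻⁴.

The star's surface emits σT_*⁴; at distance d the flux is S = σT_*⁴(R_*/d)².
S = 5.67×10⁻⁸·(8350)⁴·(5.75×10⁸/3.15×10¹¹)² = 918.4 W/m².
For an isothermal sphere T⁴ = (1−a)S/(4σ) = 1.498×10⁹ K⁴.

T ≈ 197 K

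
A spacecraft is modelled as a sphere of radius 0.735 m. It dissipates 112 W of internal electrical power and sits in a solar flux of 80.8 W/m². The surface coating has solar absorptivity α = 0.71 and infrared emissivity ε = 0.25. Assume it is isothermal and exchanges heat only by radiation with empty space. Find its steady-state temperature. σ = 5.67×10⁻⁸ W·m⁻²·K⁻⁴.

T ≈ 216 K

At steady state, absorbed solar power + internal power = radiated power.
Absorbed: α·S·A_cross = 0.71·80.8·1.697 = 97.36 W (cross-section πr²).
Total input = 97.36 + 112 = 209.4 W.
Radiated: εσ·A_surf·T⁴ with A_surf = 4πr² = 6.789 m².
T⁴ = 209.4/(0.25·5.67×10⁻⁸·6.789) = 2.176×10⁹ K⁴.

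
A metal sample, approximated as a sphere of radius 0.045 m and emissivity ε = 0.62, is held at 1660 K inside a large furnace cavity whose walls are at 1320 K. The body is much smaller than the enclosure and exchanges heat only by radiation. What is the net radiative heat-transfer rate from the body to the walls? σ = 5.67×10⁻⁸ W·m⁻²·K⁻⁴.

P_net ≈ 4080 W

For a small grey body in a large enclosure: P_net = εσA(T_body⁴ − T_wall⁴).
A = 4πr² = 0.02545 m²; T_body⁴ − T_wall⁴ = 7.593×10¹² − 3.036×10¹² = 4.557×10¹² K⁴.
|P_net| = 0.62·5.67×10⁻⁸·0.02545·4.557×10¹².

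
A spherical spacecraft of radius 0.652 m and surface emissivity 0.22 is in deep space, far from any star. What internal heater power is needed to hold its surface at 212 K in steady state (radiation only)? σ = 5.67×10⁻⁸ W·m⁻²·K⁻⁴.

P = εσ·4πr²·T⁴.
4πr² = 5.342 m²; T⁴ = 2.020×10⁹ K⁴.
P = 0.22·5.67×10⁻⁸·5.342·2.020×10⁹.

P ≈ 135 W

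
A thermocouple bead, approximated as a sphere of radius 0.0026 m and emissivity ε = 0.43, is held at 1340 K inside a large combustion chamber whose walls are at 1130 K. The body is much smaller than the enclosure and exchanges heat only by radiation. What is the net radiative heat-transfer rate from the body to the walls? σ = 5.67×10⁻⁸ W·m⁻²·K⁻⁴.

For a small grey body in a large enclosure: P_net = εσA(T_body⁴ − T_wall⁴).
A = 4πr² = 8.495×10⁻⁵ m²; T_body⁴ − T_wall⁴ = 3.224×10¹² − 1.630×10¹² = 1.594×10¹² K⁴.
|P_net| = 0.43·5.67×10⁻⁸·8.495×10⁻⁵·1.594×10¹².

P_net ≈ 3.30 W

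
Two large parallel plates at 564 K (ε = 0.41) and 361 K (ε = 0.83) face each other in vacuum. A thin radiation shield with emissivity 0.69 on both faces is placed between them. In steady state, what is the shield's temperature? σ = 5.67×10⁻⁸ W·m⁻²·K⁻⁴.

In steady state the net flux on the hot side equals that on the cold side.
σ(T₁⁴−T_s⁴)/D₁ = σ(T_s⁴−T₂⁴)/D₂, with D₁ = 1/ε₁+1/ε_s−1 = 2.888, D₂ = 1/ε_s+1/ε₂−1 = 1.654.
Solve for T_s⁴: T_s⁴ = (D₂·T₁⁴ + D₁·T₂⁴)/(D₁+D₂) = 4.765×10¹⁰ K⁴.

T_s ≈ 467 K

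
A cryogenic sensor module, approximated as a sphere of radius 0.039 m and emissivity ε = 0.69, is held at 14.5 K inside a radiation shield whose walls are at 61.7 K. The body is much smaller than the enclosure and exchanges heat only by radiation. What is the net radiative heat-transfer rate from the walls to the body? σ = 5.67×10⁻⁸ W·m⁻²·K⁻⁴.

For a small grey body in a large enclosure: P_net = εσA(T_body⁴ − T_wall⁴).
A = 4πr² = 0.01911 m²; T_body⁴ − T_wall⁴ = 44210 − 1.449×10⁷ = -1.445×10⁷ K⁴.
|P_net| = 0.69·5.67×10⁻⁸·0.01911·1.445×10⁷.

P_net ≈ 0.0108 W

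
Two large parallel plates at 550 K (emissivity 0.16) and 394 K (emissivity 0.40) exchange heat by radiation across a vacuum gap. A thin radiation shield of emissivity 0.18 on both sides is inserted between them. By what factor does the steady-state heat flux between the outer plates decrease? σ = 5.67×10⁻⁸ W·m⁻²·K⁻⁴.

factor ≈ 2.30

Without shield: q₀ = σΔ(T⁴)/(1/ε₁+1/ε₂−1) with denominator 7.750.
With shield the two gaps are in series; the resistances add: (1/ε₁+1/ε_s−1)+(1/ε_s+1/ε₂−1) = 10.81+7.056 = 17.86.
Heat-flux ratio q₀/q = 17.86/7.750.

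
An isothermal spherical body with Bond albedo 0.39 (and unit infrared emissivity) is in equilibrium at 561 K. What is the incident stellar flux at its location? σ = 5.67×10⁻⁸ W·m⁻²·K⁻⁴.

(1−a)S·πr² = σ·4πr²·T⁴ ⇒ S = 4σT⁴/(1−a).
S = 4·5.67×10⁻⁸·9.905×10¹⁰/0.610.

S ≈ 36800 W/m²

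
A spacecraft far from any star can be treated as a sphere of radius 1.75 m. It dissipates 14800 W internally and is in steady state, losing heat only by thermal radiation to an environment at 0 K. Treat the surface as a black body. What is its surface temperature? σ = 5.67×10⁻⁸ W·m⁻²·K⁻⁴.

Steady state: internal power = radiated power, P = εσA T⁴.
Radiating area A = 4πr² = 38.48 m².
T⁴ = P/(εσA) = 14800/(1.0·5.67×10⁻⁸·38.48) = 6.783×10⁹ K⁴.
T = (6.783×10⁹)^(1/4).

T ≈ 287 K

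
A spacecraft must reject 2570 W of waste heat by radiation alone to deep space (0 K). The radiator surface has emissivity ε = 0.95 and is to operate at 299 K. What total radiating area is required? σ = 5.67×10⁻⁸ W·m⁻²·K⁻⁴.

A ≈ 5.97 m²

P = εσA T⁴ ⇒ A = P/(εσT⁴).
T⁴ = 7.993×10⁹ K⁴.
A = 2570/(0.95 × 5.67×10⁻⁸ × 7.993×10⁹).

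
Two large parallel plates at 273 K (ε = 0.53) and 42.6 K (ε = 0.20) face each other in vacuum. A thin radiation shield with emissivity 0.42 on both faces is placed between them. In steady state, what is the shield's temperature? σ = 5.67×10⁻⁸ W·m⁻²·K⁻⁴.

T_s ≈ 246 K

In steady state the net flux on the hot side equals that on the cold side.
σ(T₁⁴−T_s⁴)/D₁ = σ(T_s⁴−T₂⁴)/D₂, with D₁ = 1/ε₁+1/ε_s−1 = 3.268, D₂ = 1/ε_s+1/ε₂−1 = 6.381.
Solve for T_s⁴: T_s⁴ = (D₂·T₁⁴ + D₁·T₂⁴)/(D₁+D₂) = 3.675×10⁹ K⁴.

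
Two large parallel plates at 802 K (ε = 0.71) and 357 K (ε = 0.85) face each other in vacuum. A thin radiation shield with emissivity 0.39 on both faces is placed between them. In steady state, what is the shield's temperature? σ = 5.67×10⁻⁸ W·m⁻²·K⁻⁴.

In steady state the net flux on the hot side equals that on the cold side.
σ(T₁⁴−T_s⁴)/D₁ = σ(T_s⁴−T₂⁴)/D₂, with D₁ = 1/ε₁+1/ε_s−1 = 2.973, D₂ = 1/ε_s+1/ε₂−1 = 2.741.
Solve for T_s⁴: T_s⁴ = (D₂·T₁⁴ + D₁·T₂⁴)/(D₁+D₂) = 2.069×10¹¹ K⁴.

T_s ≈ 674 K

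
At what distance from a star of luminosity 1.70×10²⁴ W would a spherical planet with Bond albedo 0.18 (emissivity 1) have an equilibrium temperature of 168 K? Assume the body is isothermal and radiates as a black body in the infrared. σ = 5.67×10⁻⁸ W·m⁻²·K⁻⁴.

d ≈ 2.48×10¹⁰ m

For an isothermal black-emitting sphere, (1−a)S·πr² = σ·4πr²·T⁴ ⇒ S = 4σT⁴/(1−a).
S = 4·5.67×10⁻⁸·(168)⁴/0.820 = 220.3 W/m².
Flux falls as S = L/(4πd²), so d = √(L/(4πS)) = √(1.70×10²⁴/(4π·220.3)).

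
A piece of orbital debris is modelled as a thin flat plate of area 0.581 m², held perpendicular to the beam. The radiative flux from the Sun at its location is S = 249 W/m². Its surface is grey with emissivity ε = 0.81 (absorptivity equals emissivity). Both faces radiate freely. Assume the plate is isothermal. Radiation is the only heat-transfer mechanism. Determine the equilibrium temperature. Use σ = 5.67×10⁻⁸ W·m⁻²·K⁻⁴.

T ≈ 216 K

At equilibrium, absorbed power = emitted power.
Absorbing cross-section = A = 0.5810 m²; emitting surface = 2A = 1.162 m² (ratio 2).
εS·A_cross = εσ·A_surf·T⁴  ⇒  T⁴ = S/(2σ)   (ε cancels).
T⁴ = 249/(2·5.67×10⁻⁸) = 2.196×10⁹ K⁴.
T = (2.196×10⁹)^(1/4).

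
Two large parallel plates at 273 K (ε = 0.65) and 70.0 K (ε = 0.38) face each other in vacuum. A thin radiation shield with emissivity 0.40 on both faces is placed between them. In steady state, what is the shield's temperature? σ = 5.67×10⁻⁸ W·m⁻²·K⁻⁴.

T_s ≈ 238 K

In steady state the net flux on the hot side equals that on the cold side.
σ(T₁⁴−T_s⁴)/D₁ = σ(T_s⁴−T₂⁴)/D₂, with D₁ = 1/ε₁+1/ε_s−1 = 3.038, D₂ = 1/ε_s+1/ε₂−1 = 4.132.
Solve for T_s⁴: T_s⁴ = (D₂·T₁⁴ + D₁·T₂⁴)/(D₁+D₂) = 3.211×10⁹ K⁴.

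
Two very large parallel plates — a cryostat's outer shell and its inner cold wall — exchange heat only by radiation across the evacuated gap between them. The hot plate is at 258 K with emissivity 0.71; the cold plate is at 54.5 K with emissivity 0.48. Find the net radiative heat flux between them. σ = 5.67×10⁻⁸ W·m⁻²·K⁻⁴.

q ≈ 101 W/m²

For two infinite grey parallel plates, q = σ(T₁⁴ − T₂⁴)/(1/ε₁ + 1/ε₂ − 1).
T₁⁴ − T₂⁴ = 4.431×10⁹ − 8.822×10⁶ = 4.422×10⁹ K⁴.
1/ε₁ + 1/ε₂ − 1 = 1.408 + 2.083 − 1 = 2.492.
q = 5.67×10⁻⁸ × 4.422×10⁹ / 2.492.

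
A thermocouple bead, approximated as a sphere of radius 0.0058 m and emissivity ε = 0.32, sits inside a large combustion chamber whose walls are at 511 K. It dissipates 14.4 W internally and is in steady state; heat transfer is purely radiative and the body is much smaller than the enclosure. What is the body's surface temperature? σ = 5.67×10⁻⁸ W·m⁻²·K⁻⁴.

For a small grey body in a large enclosure, net radiated power = εσA(T⁴ − T_w⁴).
Steady state: P = εσA(T⁴ − T_w⁴) with A = 4πr² = 4.227×10⁻⁴ m².
T⁴ = P/(εσA) + T_w⁴ = 14.4/(0.32·5.67×10⁻⁸·4.227×10⁻⁴) + (511)⁴
    = 1.877×10¹² + 6.818×10¹⁰ = 1.946×10¹² K⁴.

T ≈ 1180 K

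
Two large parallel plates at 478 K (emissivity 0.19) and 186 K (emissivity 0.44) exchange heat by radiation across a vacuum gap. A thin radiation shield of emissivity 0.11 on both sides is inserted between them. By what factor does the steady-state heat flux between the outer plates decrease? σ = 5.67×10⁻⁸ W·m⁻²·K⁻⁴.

factor ≈ 3.63

Without shield: q₀ = σΔ(T⁴)/(1/ε₁+1/ε₂−1) with denominator 6.536.
With shield the two gaps are in series; the resistances add: (1/ε₁+1/ε_s−1)+(1/ε_s+1/ε₂−1) = 13.35+10.36 = 23.72.
Heat-flux ratio q₀/q = 23.72/6.536.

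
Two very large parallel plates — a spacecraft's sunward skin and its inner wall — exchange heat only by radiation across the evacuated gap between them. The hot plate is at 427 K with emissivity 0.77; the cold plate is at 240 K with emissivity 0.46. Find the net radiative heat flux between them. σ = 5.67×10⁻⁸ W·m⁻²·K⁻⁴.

For two infinite grey parallel plates, q = σ(T₁⁴ − T₂⁴)/(1/ε₁ + 1/ε₂ − 1).
T₁⁴ − T₂⁴ = 3.324×10¹⁰ − 3.318×10⁹ = 2.993×10¹⁰ K⁴.
1/ε₁ + 1/ε₂ − 1 = 1.299 + 2.174 − 1 = 2.473.
q = 5.67×10⁻⁸ × 2.993×10¹⁰ / 2.473.

q ≈ 686 W/m²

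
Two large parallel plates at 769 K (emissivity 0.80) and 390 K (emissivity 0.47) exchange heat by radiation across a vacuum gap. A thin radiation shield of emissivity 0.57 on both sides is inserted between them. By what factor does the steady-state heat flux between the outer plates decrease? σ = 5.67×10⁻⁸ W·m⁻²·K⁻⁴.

Without shield: q₀ = σΔ(T⁴)/(1/ε₁+1/ε₂−1) with denominator 2.378.
With shield the two gaps are in series; the resistances add: (1/ε₁+1/ε_s−1)+(1/ε_s+1/ε₂−1) = 2.004+2.882 = 4.886.
Heat-flux ratio q₀/q = 4.886/2.378.

factor ≈ 2.06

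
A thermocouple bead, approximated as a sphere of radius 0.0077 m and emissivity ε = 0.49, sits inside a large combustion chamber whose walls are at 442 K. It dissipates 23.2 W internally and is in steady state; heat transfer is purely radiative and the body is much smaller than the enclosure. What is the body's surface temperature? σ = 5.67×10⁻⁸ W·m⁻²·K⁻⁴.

T ≈ 1040 K

For a small grey body in a large enclosure, net radiated power = εσA(T⁴ − T_w⁴).
Steady state: P = εσA(T⁴ − T_w⁴) with A = 4πr² = 7.451×10⁻⁴ m².
T⁴ = P/(εσA) + T_w⁴ = 23.2/(0.49·5.67×10⁻⁸·7.451×10⁻⁴) + (442)⁴
    = 1.121×10¹² + 3.817×10¹⁰ = 1.159×10¹² K⁴.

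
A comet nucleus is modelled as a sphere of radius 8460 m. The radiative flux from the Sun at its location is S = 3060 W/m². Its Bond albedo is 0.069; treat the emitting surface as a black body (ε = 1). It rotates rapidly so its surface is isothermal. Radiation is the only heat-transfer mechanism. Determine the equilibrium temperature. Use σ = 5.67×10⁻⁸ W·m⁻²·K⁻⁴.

At equilibrium, absorbed power = emitted power.
Absorbing cross-section = πr² = 2.248×10⁸ m²; emitting surface = 4πr² = 8.994×10⁸ m² (ratio 4).
(1−a)S·A_cross = εσ·A_surf·T⁴  ⇒  T⁴ = (1−a)S/(4σ).
T⁴ = 0.931·3060/(4·5.67×10⁻⁸) = 1.256×10¹⁰ K⁴.
T = (1.256×10¹⁰)^(1/4).

T ≈ 335 K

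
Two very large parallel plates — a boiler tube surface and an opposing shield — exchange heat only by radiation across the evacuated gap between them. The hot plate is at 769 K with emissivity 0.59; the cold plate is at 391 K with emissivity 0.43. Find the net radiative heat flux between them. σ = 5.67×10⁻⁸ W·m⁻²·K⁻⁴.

q ≈ 6130 W/m²

For two infinite grey parallel plates, q = σ(T₁⁴ − T₂⁴)/(1/ε₁ + 1/ε₂ − 1).
T₁⁴ − T₂⁴ = 3.497×10¹¹ − 2.337×10¹⁰ = 3.263×10¹¹ K⁴.
1/ε₁ + 1/ε₂ − 1 = 1.695 + 2.326 − 1 = 3.020.
q = 5.67×10⁻⁸ × 3.263×10¹¹ / 3.020.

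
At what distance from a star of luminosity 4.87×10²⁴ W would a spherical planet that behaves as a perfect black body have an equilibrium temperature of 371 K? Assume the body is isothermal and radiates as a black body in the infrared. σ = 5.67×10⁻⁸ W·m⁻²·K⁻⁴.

For an isothermal black-emitting sphere, (1−a)S·πr² = σ·4πr²·T⁴ ⇒ S = 4σT⁴/(1−a).
S = 4·5.67×10⁻⁸·(371)⁴/1.00 = 4297 W/m².
Flux falls as S = L/(4πd²), so d = √(L/(4πS)) = √(4.87×10²⁴/(4π·4297)).

d ≈ 9.50×10⁹ m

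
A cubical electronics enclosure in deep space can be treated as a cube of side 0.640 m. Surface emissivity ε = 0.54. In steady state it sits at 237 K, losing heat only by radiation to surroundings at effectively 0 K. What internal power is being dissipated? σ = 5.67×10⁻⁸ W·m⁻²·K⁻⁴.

P ≈ 237 W

Steady state: P = εσA T⁴.
A = 6L² = 2.458 m²; T⁴ = (237)⁴ = 3.155×10⁹ K⁴.
P = 0.54 × 5.67×10⁻⁸ × 2.458 × 3.155×10⁹.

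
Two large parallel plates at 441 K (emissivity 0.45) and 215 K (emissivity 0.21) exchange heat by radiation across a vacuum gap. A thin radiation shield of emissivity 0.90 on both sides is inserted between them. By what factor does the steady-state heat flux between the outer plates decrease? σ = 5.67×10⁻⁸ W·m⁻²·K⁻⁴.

factor ≈ 1.20

Without shield: q₀ = σΔ(T⁴)/(1/ε₁+1/ε₂−1) with denominator 5.984.
With shield the two gaps are in series; the resistances add: (1/ε₁+1/ε_s−1)+(1/ε_s+1/ε₂−1) = 2.333+4.873 = 7.206.
Heat-flux ratio q₀/q = 7.206/5.984.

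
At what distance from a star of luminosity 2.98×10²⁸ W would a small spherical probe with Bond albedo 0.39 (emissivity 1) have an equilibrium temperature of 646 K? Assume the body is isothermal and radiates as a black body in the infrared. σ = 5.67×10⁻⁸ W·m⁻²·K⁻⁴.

d ≈ 1.91×10¹¹ m

For an isothermal black-emitting sphere, (1−a)S·πr² = σ·4πr²·T⁴ ⇒ S = 4σT⁴/(1−a).
S = 4·5.67×10⁻⁸·(646)⁴/0.610 = 64750 W/m².
Flux falls as S = L/(4πd²), so d = √(L/(4πS)) = √(2.98×10²⁸/(4π·64750)).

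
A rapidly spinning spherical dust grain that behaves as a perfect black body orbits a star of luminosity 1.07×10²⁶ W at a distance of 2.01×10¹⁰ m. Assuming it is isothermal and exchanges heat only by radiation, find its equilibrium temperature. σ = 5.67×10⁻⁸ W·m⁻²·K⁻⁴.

T ≈ 552 K

First find the stellar flux at distance d: S = L/(4πd²) = 1.07×10²⁶/(4π·(2.01×10¹⁰)²) = 21080 W/m².
For an isothermal sphere, absorbed (1−a)S·πr² = emitted σ·4πr²·T⁴, so T⁴ = (1−a)S/(4σ).
T⁴ = 1.00·21080/(4·5.67×10⁻⁸) = 9.293×10¹⁰ K⁴.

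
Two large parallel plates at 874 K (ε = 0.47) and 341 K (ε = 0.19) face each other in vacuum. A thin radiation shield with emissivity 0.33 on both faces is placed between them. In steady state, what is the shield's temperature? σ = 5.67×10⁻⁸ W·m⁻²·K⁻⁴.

T_s ≈ 783 K

In steady state the net flux on the hot side equals that on the cold side.
σ(T₁⁴−T_s⁴)/D₁ = σ(T_s⁴−T₂⁴)/D₂, with D₁ = 1/ε₁+1/ε_s−1 = 4.158, D₂ = 1/ε_s+1/ε₂−1 = 7.293.
Solve for T_s⁴: T_s⁴ = (D₂·T₁⁴ + D₁·T₂⁴)/(D₁+D₂) = 3.765×10¹¹ K⁴.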